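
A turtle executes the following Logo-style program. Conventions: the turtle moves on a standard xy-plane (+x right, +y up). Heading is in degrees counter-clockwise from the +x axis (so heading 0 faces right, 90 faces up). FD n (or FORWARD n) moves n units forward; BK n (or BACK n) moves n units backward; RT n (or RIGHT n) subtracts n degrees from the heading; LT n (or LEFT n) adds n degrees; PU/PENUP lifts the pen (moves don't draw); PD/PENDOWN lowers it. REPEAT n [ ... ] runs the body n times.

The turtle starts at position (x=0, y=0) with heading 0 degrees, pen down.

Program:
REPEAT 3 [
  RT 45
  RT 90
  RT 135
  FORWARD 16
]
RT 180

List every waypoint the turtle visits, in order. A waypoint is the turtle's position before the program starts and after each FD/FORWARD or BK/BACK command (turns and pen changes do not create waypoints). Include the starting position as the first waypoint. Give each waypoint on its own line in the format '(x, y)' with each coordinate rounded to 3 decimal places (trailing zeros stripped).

Executing turtle program step by step:
Start: pos=(0,0), heading=0, pen down
REPEAT 3 [
  -- iteration 1/3 --
  RT 45: heading 0 -> 315
  RT 90: heading 315 -> 225
  RT 135: heading 225 -> 90
  FD 16: (0,0) -> (0,16) [heading=90, draw]
  -- iteration 2/3 --
  RT 45: heading 90 -> 45
  RT 90: heading 45 -> 315
  RT 135: heading 315 -> 180
  FD 16: (0,16) -> (-16,16) [heading=180, draw]
  -- iteration 3/3 --
  RT 45: heading 180 -> 135
  RT 90: heading 135 -> 45
  RT 135: heading 45 -> 270
  FD 16: (-16,16) -> (-16,0) [heading=270, draw]
]
RT 180: heading 270 -> 90
Final: pos=(-16,0), heading=90, 3 segment(s) drawn
Waypoints (4 total):
(0, 0)
(0, 16)
(-16, 16)
(-16, 0)

Answer: (0, 0)
(0, 16)
(-16, 16)
(-16, 0)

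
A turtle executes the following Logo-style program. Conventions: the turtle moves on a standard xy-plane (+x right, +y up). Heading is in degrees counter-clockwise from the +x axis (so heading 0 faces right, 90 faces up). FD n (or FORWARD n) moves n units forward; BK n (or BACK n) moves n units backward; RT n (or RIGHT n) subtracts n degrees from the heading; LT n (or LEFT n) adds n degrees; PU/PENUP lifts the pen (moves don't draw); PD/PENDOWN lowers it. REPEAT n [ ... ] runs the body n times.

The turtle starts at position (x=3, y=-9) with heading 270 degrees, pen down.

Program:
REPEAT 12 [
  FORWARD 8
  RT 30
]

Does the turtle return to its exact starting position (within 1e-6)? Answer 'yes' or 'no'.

Answer: yes

Derivation:
Executing turtle program step by step:
Start: pos=(3,-9), heading=270, pen down
REPEAT 12 [
  -- iteration 1/12 --
  FD 8: (3,-9) -> (3,-17) [heading=270, draw]
  RT 30: heading 270 -> 240
  -- iteration 2/12 --
  FD 8: (3,-17) -> (-1,-23.928) [heading=240, draw]
  RT 30: heading 240 -> 210
  -- iteration 3/12 --
  FD 8: (-1,-23.928) -> (-7.928,-27.928) [heading=210, draw]
  RT 30: heading 210 -> 180
  -- iteration 4/12 --
  FD 8: (-7.928,-27.928) -> (-15.928,-27.928) [heading=180, draw]
  RT 30: heading 180 -> 150
  -- iteration 5/12 --
  FD 8: (-15.928,-27.928) -> (-22.856,-23.928) [heading=150, draw]
  RT 30: heading 150 -> 120
  -- iteration 6/12 --
  FD 8: (-22.856,-23.928) -> (-26.856,-17) [heading=120, draw]
  RT 30: heading 120 -> 90
  -- iteration 7/12 --
  FD 8: (-26.856,-17) -> (-26.856,-9) [heading=90, draw]
  RT 30: heading 90 -> 60
  -- iteration 8/12 --
  FD 8: (-26.856,-9) -> (-22.856,-2.072) [heading=60, draw]
  RT 30: heading 60 -> 30
  -- iteration 9/12 --
  FD 8: (-22.856,-2.072) -> (-15.928,1.928) [heading=30, draw]
  RT 30: heading 30 -> 0
  -- iteration 10/12 --
  FD 8: (-15.928,1.928) -> (-7.928,1.928) [heading=0, draw]
  RT 30: heading 0 -> 330
  -- iteration 11/12 --
  FD 8: (-7.928,1.928) -> (-1,-2.072) [heading=330, draw]
  RT 30: heading 330 -> 300
  -- iteration 12/12 --
  FD 8: (-1,-2.072) -> (3,-9) [heading=300, draw]
  RT 30: heading 300 -> 270
]
Final: pos=(3,-9), heading=270, 12 segment(s) drawn

Start position: (3, -9)
Final position: (3, -9)
Distance = 0; < 1e-6 -> CLOSED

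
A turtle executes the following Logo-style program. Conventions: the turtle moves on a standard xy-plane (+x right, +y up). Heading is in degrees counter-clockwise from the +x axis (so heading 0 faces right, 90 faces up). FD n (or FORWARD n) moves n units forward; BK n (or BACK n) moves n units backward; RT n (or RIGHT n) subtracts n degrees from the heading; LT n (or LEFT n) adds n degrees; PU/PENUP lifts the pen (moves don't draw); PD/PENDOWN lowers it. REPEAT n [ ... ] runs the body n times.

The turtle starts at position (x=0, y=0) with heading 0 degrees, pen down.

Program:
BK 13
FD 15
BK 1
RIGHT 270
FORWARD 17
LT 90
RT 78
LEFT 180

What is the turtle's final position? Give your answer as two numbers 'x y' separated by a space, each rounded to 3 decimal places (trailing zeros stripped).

Answer: 1 17

Derivation:
Executing turtle program step by step:
Start: pos=(0,0), heading=0, pen down
BK 13: (0,0) -> (-13,0) [heading=0, draw]
FD 15: (-13,0) -> (2,0) [heading=0, draw]
BK 1: (2,0) -> (1,0) [heading=0, draw]
RT 270: heading 0 -> 90
FD 17: (1,0) -> (1,17) [heading=90, draw]
LT 90: heading 90 -> 180
RT 78: heading 180 -> 102
LT 180: heading 102 -> 282
Final: pos=(1,17), heading=282, 4 segment(s) drawn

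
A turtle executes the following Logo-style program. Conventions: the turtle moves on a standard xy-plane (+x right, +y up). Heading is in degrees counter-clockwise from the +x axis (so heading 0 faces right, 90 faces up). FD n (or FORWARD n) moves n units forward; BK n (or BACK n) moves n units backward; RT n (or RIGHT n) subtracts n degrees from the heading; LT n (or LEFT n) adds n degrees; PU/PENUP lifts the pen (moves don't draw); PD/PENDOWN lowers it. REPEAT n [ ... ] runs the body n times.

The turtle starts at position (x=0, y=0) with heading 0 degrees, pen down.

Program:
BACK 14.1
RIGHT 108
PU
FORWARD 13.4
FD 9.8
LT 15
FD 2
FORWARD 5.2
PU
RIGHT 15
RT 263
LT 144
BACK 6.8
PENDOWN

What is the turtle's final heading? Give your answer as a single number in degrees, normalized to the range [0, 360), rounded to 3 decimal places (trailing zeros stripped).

Answer: 133

Derivation:
Executing turtle program step by step:
Start: pos=(0,0), heading=0, pen down
BK 14.1: (0,0) -> (-14.1,0) [heading=0, draw]
RT 108: heading 0 -> 252
PU: pen up
FD 13.4: (-14.1,0) -> (-18.241,-12.744) [heading=252, move]
FD 9.8: (-18.241,-12.744) -> (-21.269,-22.065) [heading=252, move]
LT 15: heading 252 -> 267
FD 2: (-21.269,-22.065) -> (-21.374,-24.062) [heading=267, move]
FD 5.2: (-21.374,-24.062) -> (-21.646,-29.255) [heading=267, move]
PU: pen up
RT 15: heading 267 -> 252
RT 263: heading 252 -> 349
LT 144: heading 349 -> 133
BK 6.8: (-21.646,-29.255) -> (-17.008,-34.228) [heading=133, move]
PD: pen down
Final: pos=(-17.008,-34.228), heading=133, 1 segment(s) drawn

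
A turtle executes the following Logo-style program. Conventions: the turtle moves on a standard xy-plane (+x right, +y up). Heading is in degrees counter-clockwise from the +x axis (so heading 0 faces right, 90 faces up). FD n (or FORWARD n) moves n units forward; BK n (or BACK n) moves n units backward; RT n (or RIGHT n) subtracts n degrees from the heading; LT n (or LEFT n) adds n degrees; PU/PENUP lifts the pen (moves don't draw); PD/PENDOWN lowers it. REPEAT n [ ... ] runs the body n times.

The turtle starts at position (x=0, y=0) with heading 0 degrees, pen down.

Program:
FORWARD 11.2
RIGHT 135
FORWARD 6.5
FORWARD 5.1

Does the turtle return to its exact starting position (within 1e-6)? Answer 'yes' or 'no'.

Executing turtle program step by step:
Start: pos=(0,0), heading=0, pen down
FD 11.2: (0,0) -> (11.2,0) [heading=0, draw]
RT 135: heading 0 -> 225
FD 6.5: (11.2,0) -> (6.604,-4.596) [heading=225, draw]
FD 5.1: (6.604,-4.596) -> (2.998,-8.202) [heading=225, draw]
Final: pos=(2.998,-8.202), heading=225, 3 segment(s) drawn

Start position: (0, 0)
Final position: (2.998, -8.202)
Distance = 8.733; >= 1e-6 -> NOT closed

Answer: no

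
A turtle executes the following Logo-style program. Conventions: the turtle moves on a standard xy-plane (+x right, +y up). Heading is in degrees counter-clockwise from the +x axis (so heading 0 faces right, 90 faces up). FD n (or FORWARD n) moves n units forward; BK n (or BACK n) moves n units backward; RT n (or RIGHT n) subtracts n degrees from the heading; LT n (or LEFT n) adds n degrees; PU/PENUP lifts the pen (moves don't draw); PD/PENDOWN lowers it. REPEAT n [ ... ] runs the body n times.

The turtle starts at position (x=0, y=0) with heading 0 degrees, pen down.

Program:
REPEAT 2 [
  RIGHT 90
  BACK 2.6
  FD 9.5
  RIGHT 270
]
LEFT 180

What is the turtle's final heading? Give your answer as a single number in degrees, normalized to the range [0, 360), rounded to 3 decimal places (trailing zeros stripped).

Answer: 180

Derivation:
Executing turtle program step by step:
Start: pos=(0,0), heading=0, pen down
REPEAT 2 [
  -- iteration 1/2 --
  RT 90: heading 0 -> 270
  BK 2.6: (0,0) -> (0,2.6) [heading=270, draw]
  FD 9.5: (0,2.6) -> (0,-6.9) [heading=270, draw]
  RT 270: heading 270 -> 0
  -- iteration 2/2 --
  RT 90: heading 0 -> 270
  BK 2.6: (0,-6.9) -> (0,-4.3) [heading=270, draw]
  FD 9.5: (0,-4.3) -> (0,-13.8) [heading=270, draw]
  RT 270: heading 270 -> 0
]
LT 180: heading 0 -> 180
Final: pos=(0,-13.8), heading=180, 4 segment(s) drawn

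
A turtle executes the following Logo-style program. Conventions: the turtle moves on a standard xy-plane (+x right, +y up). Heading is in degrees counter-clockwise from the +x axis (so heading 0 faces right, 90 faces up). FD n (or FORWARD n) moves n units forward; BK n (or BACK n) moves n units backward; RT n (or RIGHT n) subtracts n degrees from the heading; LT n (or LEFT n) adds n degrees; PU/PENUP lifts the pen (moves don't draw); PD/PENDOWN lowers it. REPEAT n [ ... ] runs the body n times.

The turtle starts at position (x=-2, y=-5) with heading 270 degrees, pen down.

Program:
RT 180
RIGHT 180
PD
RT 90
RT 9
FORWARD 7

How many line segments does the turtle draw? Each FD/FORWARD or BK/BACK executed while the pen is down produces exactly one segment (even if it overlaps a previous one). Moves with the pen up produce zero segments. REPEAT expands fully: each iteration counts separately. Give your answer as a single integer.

Executing turtle program step by step:
Start: pos=(-2,-5), heading=270, pen down
RT 180: heading 270 -> 90
RT 180: heading 90 -> 270
PD: pen down
RT 90: heading 270 -> 180
RT 9: heading 180 -> 171
FD 7: (-2,-5) -> (-8.914,-3.905) [heading=171, draw]
Final: pos=(-8.914,-3.905), heading=171, 1 segment(s) drawn
Segments drawn: 1

Answer: 1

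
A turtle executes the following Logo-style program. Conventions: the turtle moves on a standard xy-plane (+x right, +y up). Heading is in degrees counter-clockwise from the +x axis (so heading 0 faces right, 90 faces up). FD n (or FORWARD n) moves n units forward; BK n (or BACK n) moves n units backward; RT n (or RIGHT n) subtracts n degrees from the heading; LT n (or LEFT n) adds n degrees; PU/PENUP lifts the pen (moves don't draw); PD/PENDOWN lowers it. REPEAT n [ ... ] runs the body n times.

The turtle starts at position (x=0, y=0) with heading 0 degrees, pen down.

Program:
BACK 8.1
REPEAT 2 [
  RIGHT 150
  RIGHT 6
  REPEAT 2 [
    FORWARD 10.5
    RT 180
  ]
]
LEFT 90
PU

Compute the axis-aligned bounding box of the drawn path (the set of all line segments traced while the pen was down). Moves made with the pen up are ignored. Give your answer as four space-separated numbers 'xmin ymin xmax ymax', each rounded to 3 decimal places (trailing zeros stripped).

Answer: -17.692 -4.271 0 7.803

Derivation:
Executing turtle program step by step:
Start: pos=(0,0), heading=0, pen down
BK 8.1: (0,0) -> (-8.1,0) [heading=0, draw]
REPEAT 2 [
  -- iteration 1/2 --
  RT 150: heading 0 -> 210
  RT 6: heading 210 -> 204
  REPEAT 2 [
    -- iteration 1/2 --
    FD 10.5: (-8.1,0) -> (-17.692,-4.271) [heading=204, draw]
    RT 180: heading 204 -> 24
    -- iteration 2/2 --
    FD 10.5: (-17.692,-4.271) -> (-8.1,0) [heading=24, draw]
    RT 180: heading 24 -> 204
  ]
  -- iteration 2/2 --
  RT 150: heading 204 -> 54
  RT 6: heading 54 -> 48
  REPEAT 2 [
    -- iteration 1/2 --
    FD 10.5: (-8.1,0) -> (-1.074,7.803) [heading=48, draw]
    RT 180: heading 48 -> 228
    -- iteration 2/2 --
    FD 10.5: (-1.074,7.803) -> (-8.1,0) [heading=228, draw]
    RT 180: heading 228 -> 48
  ]
]
LT 90: heading 48 -> 138
PU: pen up
Final: pos=(-8.1,0), heading=138, 5 segment(s) drawn

Segment endpoints: x in {-17.692, -8.1, -8.1, -1.074, 0}, y in {-4.271, 0, 0, 0, 7.803}
xmin=-17.692, ymin=-4.271, xmax=0, ymax=7.803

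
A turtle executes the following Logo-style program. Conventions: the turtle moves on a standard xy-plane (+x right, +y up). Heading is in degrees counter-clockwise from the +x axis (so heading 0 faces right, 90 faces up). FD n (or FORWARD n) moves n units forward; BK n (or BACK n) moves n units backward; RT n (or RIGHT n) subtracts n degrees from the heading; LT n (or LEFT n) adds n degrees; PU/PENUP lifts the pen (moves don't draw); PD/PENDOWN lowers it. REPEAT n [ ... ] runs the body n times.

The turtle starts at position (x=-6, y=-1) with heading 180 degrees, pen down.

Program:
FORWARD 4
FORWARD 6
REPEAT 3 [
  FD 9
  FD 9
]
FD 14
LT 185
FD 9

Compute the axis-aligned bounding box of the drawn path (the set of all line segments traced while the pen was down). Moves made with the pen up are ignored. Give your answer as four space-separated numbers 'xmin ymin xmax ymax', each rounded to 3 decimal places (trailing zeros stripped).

Answer: -84 -1 -6 -0.216

Derivation:
Executing turtle program step by step:
Start: pos=(-6,-1), heading=180, pen down
FD 4: (-6,-1) -> (-10,-1) [heading=180, draw]
FD 6: (-10,-1) -> (-16,-1) [heading=180, draw]
REPEAT 3 [
  -- iteration 1/3 --
  FD 9: (-16,-1) -> (-25,-1) [heading=180, draw]
  FD 9: (-25,-1) -> (-34,-1) [heading=180, draw]
  -- iteration 2/3 --
  FD 9: (-34,-1) -> (-43,-1) [heading=180, draw]
  FD 9: (-43,-1) -> (-52,-1) [heading=180, draw]
  -- iteration 3/3 --
  FD 9: (-52,-1) -> (-61,-1) [heading=180, draw]
  FD 9: (-61,-1) -> (-70,-1) [heading=180, draw]
]
FD 14: (-70,-1) -> (-84,-1) [heading=180, draw]
LT 185: heading 180 -> 5
FD 9: (-84,-1) -> (-75.034,-0.216) [heading=5, draw]
Final: pos=(-75.034,-0.216), heading=5, 10 segment(s) drawn

Segment endpoints: x in {-84, -75.034, -70, -61, -52, -43, -34, -25, -16, -10, -6}, y in {-1, -1, -1, -1, -1, -1, -1, -1, -1, -1, -0.216}
xmin=-84, ymin=-1, xmax=-6, ymax=-0.216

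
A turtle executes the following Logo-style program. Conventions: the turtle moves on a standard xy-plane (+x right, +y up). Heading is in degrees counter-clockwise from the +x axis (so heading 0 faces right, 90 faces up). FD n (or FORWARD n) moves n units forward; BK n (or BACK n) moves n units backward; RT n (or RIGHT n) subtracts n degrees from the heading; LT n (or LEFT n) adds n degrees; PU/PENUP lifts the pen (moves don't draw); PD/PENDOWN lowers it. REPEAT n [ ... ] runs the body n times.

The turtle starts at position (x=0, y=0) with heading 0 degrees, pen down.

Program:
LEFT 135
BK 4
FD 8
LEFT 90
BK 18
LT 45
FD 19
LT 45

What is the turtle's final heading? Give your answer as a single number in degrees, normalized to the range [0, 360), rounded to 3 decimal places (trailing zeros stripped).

Answer: 315

Derivation:
Executing turtle program step by step:
Start: pos=(0,0), heading=0, pen down
LT 135: heading 0 -> 135
BK 4: (0,0) -> (2.828,-2.828) [heading=135, draw]
FD 8: (2.828,-2.828) -> (-2.828,2.828) [heading=135, draw]
LT 90: heading 135 -> 225
BK 18: (-2.828,2.828) -> (9.899,15.556) [heading=225, draw]
LT 45: heading 225 -> 270
FD 19: (9.899,15.556) -> (9.899,-3.444) [heading=270, draw]
LT 45: heading 270 -> 315
Final: pos=(9.899,-3.444), heading=315, 4 segment(s) drawn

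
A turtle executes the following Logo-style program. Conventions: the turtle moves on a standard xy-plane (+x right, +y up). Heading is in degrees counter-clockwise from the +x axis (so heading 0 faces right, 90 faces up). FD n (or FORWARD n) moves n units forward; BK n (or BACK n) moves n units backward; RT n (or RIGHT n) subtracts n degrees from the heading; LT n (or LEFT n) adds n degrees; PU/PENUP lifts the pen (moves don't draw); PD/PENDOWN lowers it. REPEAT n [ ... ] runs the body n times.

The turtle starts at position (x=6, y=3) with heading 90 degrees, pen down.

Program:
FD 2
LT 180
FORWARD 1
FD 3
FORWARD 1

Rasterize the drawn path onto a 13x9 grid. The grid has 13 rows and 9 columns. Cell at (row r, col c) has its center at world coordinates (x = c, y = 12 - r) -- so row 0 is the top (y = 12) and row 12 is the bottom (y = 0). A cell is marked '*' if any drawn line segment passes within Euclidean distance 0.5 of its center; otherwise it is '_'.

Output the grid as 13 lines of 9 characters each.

Segment 0: (6,3) -> (6,5)
Segment 1: (6,5) -> (6,4)
Segment 2: (6,4) -> (6,1)
Segment 3: (6,1) -> (6,0)

Answer: _________
_________
_________
_________
_________
_________
_________
______*__
______*__
______*__
______*__
______*__
______*__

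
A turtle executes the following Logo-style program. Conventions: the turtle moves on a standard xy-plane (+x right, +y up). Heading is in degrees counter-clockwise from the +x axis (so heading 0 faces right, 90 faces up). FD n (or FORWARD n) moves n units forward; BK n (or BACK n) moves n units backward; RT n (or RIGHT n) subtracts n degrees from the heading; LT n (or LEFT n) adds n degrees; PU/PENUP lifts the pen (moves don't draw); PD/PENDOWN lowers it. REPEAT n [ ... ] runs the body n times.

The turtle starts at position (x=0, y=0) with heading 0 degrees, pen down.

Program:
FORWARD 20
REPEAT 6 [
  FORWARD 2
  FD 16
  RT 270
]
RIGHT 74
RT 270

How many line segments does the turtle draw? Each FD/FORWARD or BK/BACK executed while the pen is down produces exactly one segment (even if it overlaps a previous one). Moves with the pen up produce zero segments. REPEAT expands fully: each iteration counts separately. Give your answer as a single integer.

Answer: 13

Derivation:
Executing turtle program step by step:
Start: pos=(0,0), heading=0, pen down
FD 20: (0,0) -> (20,0) [heading=0, draw]
REPEAT 6 [
  -- iteration 1/6 --
  FD 2: (20,0) -> (22,0) [heading=0, draw]
  FD 16: (22,0) -> (38,0) [heading=0, draw]
  RT 270: heading 0 -> 90
  -- iteration 2/6 --
  FD 2: (38,0) -> (38,2) [heading=90, draw]
  FD 16: (38,2) -> (38,18) [heading=90, draw]
  RT 270: heading 90 -> 180
  -- iteration 3/6 --
  FD 2: (38,18) -> (36,18) [heading=180, draw]
  FD 16: (36,18) -> (20,18) [heading=180, draw]
  RT 270: heading 180 -> 270
  -- iteration 4/6 --
  FD 2: (20,18) -> (20,16) [heading=270, draw]
  FD 16: (20,16) -> (20,0) [heading=270, draw]
  RT 270: heading 270 -> 0
  -- iteration 5/6 --
  FD 2: (20,0) -> (22,0) [heading=0, draw]
  FD 16: (22,0) -> (38,0) [heading=0, draw]
  RT 270: heading 0 -> 90
  -- iteration 6/6 --
  FD 2: (38,0) -> (38,2) [heading=90, draw]
  FD 16: (38,2) -> (38,18) [heading=90, draw]
  RT 270: heading 90 -> 180
]
RT 74: heading 180 -> 106
RT 270: heading 106 -> 196
Final: pos=(38,18), heading=196, 13 segment(s) drawn
Segments drawn: 13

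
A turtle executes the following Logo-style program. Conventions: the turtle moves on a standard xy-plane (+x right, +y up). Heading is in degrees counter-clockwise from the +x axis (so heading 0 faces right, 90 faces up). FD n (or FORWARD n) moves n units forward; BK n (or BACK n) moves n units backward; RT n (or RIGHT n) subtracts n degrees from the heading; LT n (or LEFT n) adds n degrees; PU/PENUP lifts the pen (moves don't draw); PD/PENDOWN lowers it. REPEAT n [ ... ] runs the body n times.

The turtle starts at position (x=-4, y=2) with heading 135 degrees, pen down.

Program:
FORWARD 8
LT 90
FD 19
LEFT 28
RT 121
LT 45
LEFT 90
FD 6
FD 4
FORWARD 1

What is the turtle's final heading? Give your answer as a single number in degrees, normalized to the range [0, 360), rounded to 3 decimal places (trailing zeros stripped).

Executing turtle program step by step:
Start: pos=(-4,2), heading=135, pen down
FD 8: (-4,2) -> (-9.657,7.657) [heading=135, draw]
LT 90: heading 135 -> 225
FD 19: (-9.657,7.657) -> (-23.092,-5.778) [heading=225, draw]
LT 28: heading 225 -> 253
RT 121: heading 253 -> 132
LT 45: heading 132 -> 177
LT 90: heading 177 -> 267
FD 6: (-23.092,-5.778) -> (-23.406,-11.77) [heading=267, draw]
FD 4: (-23.406,-11.77) -> (-23.615,-15.764) [heading=267, draw]
FD 1: (-23.615,-15.764) -> (-23.668,-16.763) [heading=267, draw]
Final: pos=(-23.668,-16.763), heading=267, 5 segment(s) drawn

Answer: 267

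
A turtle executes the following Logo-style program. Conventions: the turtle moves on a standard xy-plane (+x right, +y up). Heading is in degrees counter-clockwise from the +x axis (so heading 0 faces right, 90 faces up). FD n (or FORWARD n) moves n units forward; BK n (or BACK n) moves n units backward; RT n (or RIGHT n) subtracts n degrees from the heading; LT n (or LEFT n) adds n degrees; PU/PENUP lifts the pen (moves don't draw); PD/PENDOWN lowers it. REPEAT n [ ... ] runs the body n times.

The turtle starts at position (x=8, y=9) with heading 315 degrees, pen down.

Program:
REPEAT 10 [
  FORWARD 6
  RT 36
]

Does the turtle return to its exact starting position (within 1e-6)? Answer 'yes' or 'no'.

Executing turtle program step by step:
Start: pos=(8,9), heading=315, pen down
REPEAT 10 [
  -- iteration 1/10 --
  FD 6: (8,9) -> (12.243,4.757) [heading=315, draw]
  RT 36: heading 315 -> 279
  -- iteration 2/10 --
  FD 6: (12.243,4.757) -> (13.181,-1.169) [heading=279, draw]
  RT 36: heading 279 -> 243
  -- iteration 3/10 --
  FD 6: (13.181,-1.169) -> (10.457,-6.515) [heading=243, draw]
  RT 36: heading 243 -> 207
  -- iteration 4/10 --
  FD 6: (10.457,-6.515) -> (5.111,-9.239) [heading=207, draw]
  RT 36: heading 207 -> 171
  -- iteration 5/10 --
  FD 6: (5.111,-9.239) -> (-0.815,-8.3) [heading=171, draw]
  RT 36: heading 171 -> 135
  -- iteration 6/10 --
  FD 6: (-0.815,-8.3) -> (-5.058,-4.058) [heading=135, draw]
  RT 36: heading 135 -> 99
  -- iteration 7/10 --
  FD 6: (-5.058,-4.058) -> (-5.996,1.869) [heading=99, draw]
  RT 36: heading 99 -> 63
  -- iteration 8/10 --
  FD 6: (-5.996,1.869) -> (-3.272,7.215) [heading=63, draw]
  RT 36: heading 63 -> 27
  -- iteration 9/10 --
  FD 6: (-3.272,7.215) -> (2.074,9.939) [heading=27, draw]
  RT 36: heading 27 -> 351
  -- iteration 10/10 --
  FD 6: (2.074,9.939) -> (8,9) [heading=351, draw]
  RT 36: heading 351 -> 315
]
Final: pos=(8,9), heading=315, 10 segment(s) drawn

Start position: (8, 9)
Final position: (8, 9)
Distance = 0; < 1e-6 -> CLOSED

Answer: yes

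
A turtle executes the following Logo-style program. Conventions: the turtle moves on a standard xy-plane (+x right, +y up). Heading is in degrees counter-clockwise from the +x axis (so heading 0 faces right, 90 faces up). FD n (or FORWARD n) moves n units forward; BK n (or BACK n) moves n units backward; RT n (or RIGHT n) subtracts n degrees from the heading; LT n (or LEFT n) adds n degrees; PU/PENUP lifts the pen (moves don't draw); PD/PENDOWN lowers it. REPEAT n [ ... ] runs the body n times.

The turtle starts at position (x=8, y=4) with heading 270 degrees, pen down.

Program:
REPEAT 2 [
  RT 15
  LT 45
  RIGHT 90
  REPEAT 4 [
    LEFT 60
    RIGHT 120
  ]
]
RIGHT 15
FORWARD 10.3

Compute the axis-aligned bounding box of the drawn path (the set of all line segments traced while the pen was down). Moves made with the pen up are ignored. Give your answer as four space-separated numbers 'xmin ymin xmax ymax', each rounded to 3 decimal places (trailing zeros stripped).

Executing turtle program step by step:
Start: pos=(8,4), heading=270, pen down
REPEAT 2 [
  -- iteration 1/2 --
  RT 15: heading 270 -> 255
  LT 45: heading 255 -> 300
  RT 90: heading 300 -> 210
  REPEAT 4 [
    -- iteration 1/4 --
    LT 60: heading 210 -> 270
    RT 120: heading 270 -> 150
    -- iteration 2/4 --
    LT 60: heading 150 -> 210
    RT 120: heading 210 -> 90
    -- iteration 3/4 --
    LT 60: heading 90 -> 150
    RT 120: heading 150 -> 30
    -- iteration 4/4 --
    LT 60: heading 30 -> 90
    RT 120: heading 90 -> 330
  ]
  -- iteration 2/2 --
  RT 15: heading 330 -> 315
  LT 45: heading 315 -> 0
  RT 90: heading 0 -> 270
  REPEAT 4 [
    -- iteration 1/4 --
    LT 60: heading 270 -> 330
    RT 120: heading 330 -> 210
    -- iteration 2/4 --
    LT 60: heading 210 -> 270
    RT 120: heading 270 -> 150
    -- iteration 3/4 --
    LT 60: heading 150 -> 210
    RT 120: heading 210 -> 90
    -- iteration 4/4 --
    LT 60: heading 90 -> 150
    RT 120: heading 150 -> 30
  ]
]
RT 15: heading 30 -> 15
FD 10.3: (8,4) -> (17.949,6.666) [heading=15, draw]
Final: pos=(17.949,6.666), heading=15, 1 segment(s) drawn

Segment endpoints: x in {8, 17.949}, y in {4, 6.666}
xmin=8, ymin=4, xmax=17.949, ymax=6.666

Answer: 8 4 17.949 6.666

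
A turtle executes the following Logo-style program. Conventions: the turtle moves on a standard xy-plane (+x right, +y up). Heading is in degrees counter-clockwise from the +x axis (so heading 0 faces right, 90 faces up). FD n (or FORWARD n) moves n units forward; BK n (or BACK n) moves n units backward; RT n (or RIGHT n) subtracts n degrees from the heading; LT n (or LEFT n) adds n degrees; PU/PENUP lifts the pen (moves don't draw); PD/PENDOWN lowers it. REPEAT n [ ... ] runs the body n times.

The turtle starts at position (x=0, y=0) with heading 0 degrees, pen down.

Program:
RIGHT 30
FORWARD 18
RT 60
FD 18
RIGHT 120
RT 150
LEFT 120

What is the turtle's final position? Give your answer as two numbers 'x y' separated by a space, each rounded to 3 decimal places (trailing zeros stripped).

Executing turtle program step by step:
Start: pos=(0,0), heading=0, pen down
RT 30: heading 0 -> 330
FD 18: (0,0) -> (15.588,-9) [heading=330, draw]
RT 60: heading 330 -> 270
FD 18: (15.588,-9) -> (15.588,-27) [heading=270, draw]
RT 120: heading 270 -> 150
RT 150: heading 150 -> 0
LT 120: heading 0 -> 120
Final: pos=(15.588,-27), heading=120, 2 segment(s) drawn

Answer: 15.588 -27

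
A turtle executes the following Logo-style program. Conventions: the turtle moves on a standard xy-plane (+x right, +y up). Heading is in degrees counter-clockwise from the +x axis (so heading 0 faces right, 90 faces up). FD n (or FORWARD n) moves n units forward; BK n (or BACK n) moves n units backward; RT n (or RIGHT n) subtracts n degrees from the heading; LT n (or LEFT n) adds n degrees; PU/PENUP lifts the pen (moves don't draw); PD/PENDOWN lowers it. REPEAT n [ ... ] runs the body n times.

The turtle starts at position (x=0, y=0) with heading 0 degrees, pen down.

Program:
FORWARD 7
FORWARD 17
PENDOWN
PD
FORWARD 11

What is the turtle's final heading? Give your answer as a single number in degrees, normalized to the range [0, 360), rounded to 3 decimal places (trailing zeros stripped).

Executing turtle program step by step:
Start: pos=(0,0), heading=0, pen down
FD 7: (0,0) -> (7,0) [heading=0, draw]
FD 17: (7,0) -> (24,0) [heading=0, draw]
PD: pen down
PD: pen down
FD 11: (24,0) -> (35,0) [heading=0, draw]
Final: pos=(35,0), heading=0, 3 segment(s) drawn

Answer: 0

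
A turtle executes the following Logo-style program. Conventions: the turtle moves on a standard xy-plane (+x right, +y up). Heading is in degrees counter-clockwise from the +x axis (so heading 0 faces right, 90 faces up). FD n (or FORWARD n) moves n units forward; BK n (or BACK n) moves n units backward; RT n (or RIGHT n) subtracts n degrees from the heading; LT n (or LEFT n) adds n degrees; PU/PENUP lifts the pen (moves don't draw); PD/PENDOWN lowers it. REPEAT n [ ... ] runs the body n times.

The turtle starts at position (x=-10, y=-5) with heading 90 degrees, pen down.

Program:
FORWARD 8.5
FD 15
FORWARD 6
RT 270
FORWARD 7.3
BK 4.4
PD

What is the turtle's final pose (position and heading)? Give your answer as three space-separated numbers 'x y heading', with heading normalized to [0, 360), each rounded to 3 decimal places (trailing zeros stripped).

Answer: -12.9 24.5 180

Derivation:
Executing turtle program step by step:
Start: pos=(-10,-5), heading=90, pen down
FD 8.5: (-10,-5) -> (-10,3.5) [heading=90, draw]
FD 15: (-10,3.5) -> (-10,18.5) [heading=90, draw]
FD 6: (-10,18.5) -> (-10,24.5) [heading=90, draw]
RT 270: heading 90 -> 180
FD 7.3: (-10,24.5) -> (-17.3,24.5) [heading=180, draw]
BK 4.4: (-17.3,24.5) -> (-12.9,24.5) [heading=180, draw]
PD: pen down
Final: pos=(-12.9,24.5), heading=180, 5 segment(s) drawn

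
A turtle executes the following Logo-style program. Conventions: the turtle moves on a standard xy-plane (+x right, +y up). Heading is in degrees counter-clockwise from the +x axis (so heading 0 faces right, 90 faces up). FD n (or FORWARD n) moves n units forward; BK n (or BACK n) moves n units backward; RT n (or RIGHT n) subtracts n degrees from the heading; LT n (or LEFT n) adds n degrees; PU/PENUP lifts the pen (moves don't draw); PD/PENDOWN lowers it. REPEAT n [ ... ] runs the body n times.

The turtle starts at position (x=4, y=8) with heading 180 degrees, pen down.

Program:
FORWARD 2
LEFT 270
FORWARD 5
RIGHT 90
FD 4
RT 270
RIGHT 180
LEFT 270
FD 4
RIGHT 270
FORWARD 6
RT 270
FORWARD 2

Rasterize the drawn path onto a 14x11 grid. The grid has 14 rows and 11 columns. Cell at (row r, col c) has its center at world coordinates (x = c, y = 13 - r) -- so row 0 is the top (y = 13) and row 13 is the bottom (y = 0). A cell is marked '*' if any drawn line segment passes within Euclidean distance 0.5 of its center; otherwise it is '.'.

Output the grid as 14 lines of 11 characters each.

Answer: ..*****....
..*........
..*........
..*........
..*........
..***......
..***......
...........
...........
...........
...........
...........
...........
...........

Derivation:
Segment 0: (4,8) -> (2,8)
Segment 1: (2,8) -> (2,13)
Segment 2: (2,13) -> (6,13)
Segment 3: (6,13) -> (2,13)
Segment 4: (2,13) -> (2,7)
Segment 5: (2,7) -> (4,7)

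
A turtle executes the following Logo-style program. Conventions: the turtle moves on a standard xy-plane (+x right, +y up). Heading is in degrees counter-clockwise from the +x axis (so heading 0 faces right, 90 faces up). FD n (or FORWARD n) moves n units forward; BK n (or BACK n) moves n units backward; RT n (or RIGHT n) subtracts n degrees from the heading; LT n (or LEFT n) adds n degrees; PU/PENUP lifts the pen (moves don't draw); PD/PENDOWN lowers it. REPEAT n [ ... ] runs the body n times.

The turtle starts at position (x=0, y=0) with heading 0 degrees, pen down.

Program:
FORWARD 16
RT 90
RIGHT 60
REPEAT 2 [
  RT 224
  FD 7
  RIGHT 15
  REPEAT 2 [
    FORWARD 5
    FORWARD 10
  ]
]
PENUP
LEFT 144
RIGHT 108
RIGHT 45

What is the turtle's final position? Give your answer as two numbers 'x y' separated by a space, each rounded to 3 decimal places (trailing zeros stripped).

Answer: 45.937 20.438

Derivation:
Executing turtle program step by step:
Start: pos=(0,0), heading=0, pen down
FD 16: (0,0) -> (16,0) [heading=0, draw]
RT 90: heading 0 -> 270
RT 60: heading 270 -> 210
REPEAT 2 [
  -- iteration 1/2 --
  RT 224: heading 210 -> 346
  FD 7: (16,0) -> (22.792,-1.693) [heading=346, draw]
  RT 15: heading 346 -> 331
  REPEAT 2 [
    -- iteration 1/2 --
    FD 5: (22.792,-1.693) -> (27.165,-4.118) [heading=331, draw]
    FD 10: (27.165,-4.118) -> (35.911,-8.966) [heading=331, draw]
    -- iteration 2/2 --
    FD 5: (35.911,-8.966) -> (40.284,-11.39) [heading=331, draw]
    FD 10: (40.284,-11.39) -> (49.031,-16.238) [heading=331, draw]
  ]
  -- iteration 2/2 --
  RT 224: heading 331 -> 107
  FD 7: (49.031,-16.238) -> (46.984,-9.544) [heading=107, draw]
  RT 15: heading 107 -> 92
  REPEAT 2 [
    -- iteration 1/2 --
    FD 5: (46.984,-9.544) -> (46.81,-4.547) [heading=92, draw]
    FD 10: (46.81,-4.547) -> (46.461,5.447) [heading=92, draw]
    -- iteration 2/2 --
    FD 5: (46.461,5.447) -> (46.286,10.444) [heading=92, draw]
    FD 10: (46.286,10.444) -> (45.937,20.438) [heading=92, draw]
  ]
]
PU: pen up
LT 144: heading 92 -> 236
RT 108: heading 236 -> 128
RT 45: heading 128 -> 83
Final: pos=(45.937,20.438), heading=83, 11 segment(s) drawn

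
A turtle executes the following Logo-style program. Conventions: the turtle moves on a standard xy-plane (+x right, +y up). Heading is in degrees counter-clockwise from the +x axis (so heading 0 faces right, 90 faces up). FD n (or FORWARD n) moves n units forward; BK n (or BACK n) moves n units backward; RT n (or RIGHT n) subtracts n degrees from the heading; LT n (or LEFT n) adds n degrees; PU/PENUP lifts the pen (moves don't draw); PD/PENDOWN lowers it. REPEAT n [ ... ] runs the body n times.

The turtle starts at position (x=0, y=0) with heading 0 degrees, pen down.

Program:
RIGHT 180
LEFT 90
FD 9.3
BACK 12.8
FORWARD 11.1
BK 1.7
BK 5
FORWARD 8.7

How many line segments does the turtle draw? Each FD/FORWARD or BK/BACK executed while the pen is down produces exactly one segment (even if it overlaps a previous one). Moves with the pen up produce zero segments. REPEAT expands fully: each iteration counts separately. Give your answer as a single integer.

Executing turtle program step by step:
Start: pos=(0,0), heading=0, pen down
RT 180: heading 0 -> 180
LT 90: heading 180 -> 270
FD 9.3: (0,0) -> (0,-9.3) [heading=270, draw]
BK 12.8: (0,-9.3) -> (0,3.5) [heading=270, draw]
FD 11.1: (0,3.5) -> (0,-7.6) [heading=270, draw]
BK 1.7: (0,-7.6) -> (0,-5.9) [heading=270, draw]
BK 5: (0,-5.9) -> (0,-0.9) [heading=270, draw]
FD 8.7: (0,-0.9) -> (0,-9.6) [heading=270, draw]
Final: pos=(0,-9.6), heading=270, 6 segment(s) drawn
Segments drawn: 6

Answer: 6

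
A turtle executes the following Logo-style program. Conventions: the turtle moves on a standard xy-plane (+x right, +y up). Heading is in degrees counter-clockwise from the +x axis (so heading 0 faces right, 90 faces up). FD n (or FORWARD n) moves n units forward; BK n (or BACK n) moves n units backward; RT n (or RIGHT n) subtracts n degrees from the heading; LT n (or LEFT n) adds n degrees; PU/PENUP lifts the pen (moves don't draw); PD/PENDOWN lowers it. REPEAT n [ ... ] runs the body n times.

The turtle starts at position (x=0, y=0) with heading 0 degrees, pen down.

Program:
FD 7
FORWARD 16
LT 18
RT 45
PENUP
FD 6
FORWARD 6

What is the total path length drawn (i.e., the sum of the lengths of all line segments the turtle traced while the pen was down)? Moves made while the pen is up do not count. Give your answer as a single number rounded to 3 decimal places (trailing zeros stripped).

Answer: 23

Derivation:
Executing turtle program step by step:
Start: pos=(0,0), heading=0, pen down
FD 7: (0,0) -> (7,0) [heading=0, draw]
FD 16: (7,0) -> (23,0) [heading=0, draw]
LT 18: heading 0 -> 18
RT 45: heading 18 -> 333
PU: pen up
FD 6: (23,0) -> (28.346,-2.724) [heading=333, move]
FD 6: (28.346,-2.724) -> (33.692,-5.448) [heading=333, move]
Final: pos=(33.692,-5.448), heading=333, 2 segment(s) drawn

Segment lengths:
  seg 1: (0,0) -> (7,0), length = 7
  seg 2: (7,0) -> (23,0), length = 16
Total = 23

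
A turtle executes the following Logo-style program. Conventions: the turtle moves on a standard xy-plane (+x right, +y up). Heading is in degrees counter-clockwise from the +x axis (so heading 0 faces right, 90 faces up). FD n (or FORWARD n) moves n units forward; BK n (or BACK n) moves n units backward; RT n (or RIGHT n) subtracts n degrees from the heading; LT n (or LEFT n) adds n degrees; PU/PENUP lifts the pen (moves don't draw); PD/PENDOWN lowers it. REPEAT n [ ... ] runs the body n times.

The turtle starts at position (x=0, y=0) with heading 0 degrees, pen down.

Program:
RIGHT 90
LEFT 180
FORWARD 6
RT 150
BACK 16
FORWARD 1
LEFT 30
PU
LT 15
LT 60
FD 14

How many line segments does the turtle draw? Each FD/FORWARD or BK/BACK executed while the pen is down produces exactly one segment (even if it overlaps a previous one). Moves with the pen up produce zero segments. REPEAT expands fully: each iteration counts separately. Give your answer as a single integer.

Answer: 3

Derivation:
Executing turtle program step by step:
Start: pos=(0,0), heading=0, pen down
RT 90: heading 0 -> 270
LT 180: heading 270 -> 90
FD 6: (0,0) -> (0,6) [heading=90, draw]
RT 150: heading 90 -> 300
BK 16: (0,6) -> (-8,19.856) [heading=300, draw]
FD 1: (-8,19.856) -> (-7.5,18.99) [heading=300, draw]
LT 30: heading 300 -> 330
PU: pen up
LT 15: heading 330 -> 345
LT 60: heading 345 -> 45
FD 14: (-7.5,18.99) -> (2.399,28.89) [heading=45, move]
Final: pos=(2.399,28.89), heading=45, 3 segment(s) drawn
Segments drawn: 3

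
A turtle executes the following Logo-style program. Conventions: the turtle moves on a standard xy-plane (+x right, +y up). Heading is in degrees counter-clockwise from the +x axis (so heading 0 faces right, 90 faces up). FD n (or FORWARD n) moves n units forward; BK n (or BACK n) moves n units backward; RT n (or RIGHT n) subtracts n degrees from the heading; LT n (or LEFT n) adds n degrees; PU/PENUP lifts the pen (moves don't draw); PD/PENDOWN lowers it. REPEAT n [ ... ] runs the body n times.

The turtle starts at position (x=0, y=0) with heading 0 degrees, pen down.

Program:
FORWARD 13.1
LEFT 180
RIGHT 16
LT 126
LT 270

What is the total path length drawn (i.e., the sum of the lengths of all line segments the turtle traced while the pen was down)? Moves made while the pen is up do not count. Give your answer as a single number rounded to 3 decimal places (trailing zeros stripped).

Answer: 13.1

Derivation:
Executing turtle program step by step:
Start: pos=(0,0), heading=0, pen down
FD 13.1: (0,0) -> (13.1,0) [heading=0, draw]
LT 180: heading 0 -> 180
RT 16: heading 180 -> 164
LT 126: heading 164 -> 290
LT 270: heading 290 -> 200
Final: pos=(13.1,0), heading=200, 1 segment(s) drawn

Segment lengths:
  seg 1: (0,0) -> (13.1,0), length = 13.1
Total = 13.1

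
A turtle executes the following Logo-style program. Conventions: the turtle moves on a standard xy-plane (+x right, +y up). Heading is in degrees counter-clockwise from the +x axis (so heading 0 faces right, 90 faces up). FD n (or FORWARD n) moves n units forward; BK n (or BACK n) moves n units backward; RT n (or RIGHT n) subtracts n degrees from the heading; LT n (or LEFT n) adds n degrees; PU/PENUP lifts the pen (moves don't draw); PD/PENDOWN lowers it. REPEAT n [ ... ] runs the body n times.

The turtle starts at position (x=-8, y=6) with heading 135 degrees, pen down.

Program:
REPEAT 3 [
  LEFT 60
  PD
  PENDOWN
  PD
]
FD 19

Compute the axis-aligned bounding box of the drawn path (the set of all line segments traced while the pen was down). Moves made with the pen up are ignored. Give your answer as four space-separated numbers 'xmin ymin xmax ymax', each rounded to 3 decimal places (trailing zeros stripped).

Executing turtle program step by step:
Start: pos=(-8,6), heading=135, pen down
REPEAT 3 [
  -- iteration 1/3 --
  LT 60: heading 135 -> 195
  PD: pen down
  PD: pen down
  PD: pen down
  -- iteration 2/3 --
  LT 60: heading 195 -> 255
  PD: pen down
  PD: pen down
  PD: pen down
  -- iteration 3/3 --
  LT 60: heading 255 -> 315
  PD: pen down
  PD: pen down
  PD: pen down
]
FD 19: (-8,6) -> (5.435,-7.435) [heading=315, draw]
Final: pos=(5.435,-7.435), heading=315, 1 segment(s) drawn

Segment endpoints: x in {-8, 5.435}, y in {-7.435, 6}
xmin=-8, ymin=-7.435, xmax=5.435, ymax=6

Answer: -8 -7.435 5.435 6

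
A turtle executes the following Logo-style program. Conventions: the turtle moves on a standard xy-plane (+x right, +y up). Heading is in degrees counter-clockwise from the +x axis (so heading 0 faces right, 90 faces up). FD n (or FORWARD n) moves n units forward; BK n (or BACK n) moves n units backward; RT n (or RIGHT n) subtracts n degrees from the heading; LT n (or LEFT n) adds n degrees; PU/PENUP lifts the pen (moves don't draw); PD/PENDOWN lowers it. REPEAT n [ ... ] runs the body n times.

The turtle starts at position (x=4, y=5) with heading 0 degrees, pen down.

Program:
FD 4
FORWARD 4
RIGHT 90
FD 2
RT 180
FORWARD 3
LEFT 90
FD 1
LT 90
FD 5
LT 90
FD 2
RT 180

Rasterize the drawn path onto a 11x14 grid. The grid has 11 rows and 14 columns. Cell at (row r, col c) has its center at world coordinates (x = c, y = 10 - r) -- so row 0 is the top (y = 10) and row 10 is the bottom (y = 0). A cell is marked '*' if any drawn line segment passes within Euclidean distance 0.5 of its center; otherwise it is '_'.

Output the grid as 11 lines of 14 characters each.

Segment 0: (4,5) -> (8,5)
Segment 1: (8,5) -> (12,5)
Segment 2: (12,5) -> (12,3)
Segment 3: (12,3) -> (12,6)
Segment 4: (12,6) -> (11,6)
Segment 5: (11,6) -> (11,1)
Segment 6: (11,1) -> (13,1)

Answer: ______________
______________
______________
______________
___________**_
____*********_
___________**_
___________**_
___________*__
___________***
______________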